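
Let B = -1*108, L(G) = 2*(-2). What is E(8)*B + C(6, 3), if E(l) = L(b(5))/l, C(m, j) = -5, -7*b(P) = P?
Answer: 49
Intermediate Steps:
b(P) = -P/7
L(G) = -4
B = -108
E(l) = -4/l
E(8)*B + C(6, 3) = -4/8*(-108) - 5 = -4*⅛*(-108) - 5 = -½*(-108) - 5 = 54 - 5 = 49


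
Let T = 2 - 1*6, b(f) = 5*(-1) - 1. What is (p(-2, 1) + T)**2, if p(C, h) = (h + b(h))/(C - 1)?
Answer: 49/9 ≈ 5.4444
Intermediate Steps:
b(f) = -6 (b(f) = -5 - 1 = -6)
p(C, h) = (-6 + h)/(-1 + C) (p(C, h) = (h - 6)/(C - 1) = (-6 + h)/(-1 + C))
T = -4 (T = 2 - 6 = -4)
(p(-2, 1) + T)**2 = ((-6 + 1)/(-1 - 2) - 4)**2 = (-5/(-3) - 4)**2 = (-1/3*(-5) - 4)**2 = (5/3 - 4)**2 = (-7/3)**2 = 49/9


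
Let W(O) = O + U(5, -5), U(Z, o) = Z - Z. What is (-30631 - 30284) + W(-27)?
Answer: -60942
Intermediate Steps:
U(Z, o) = 0
W(O) = O (W(O) = O + 0 = O)
(-30631 - 30284) + W(-27) = (-30631 - 30284) - 27 = -60915 - 27 = -60942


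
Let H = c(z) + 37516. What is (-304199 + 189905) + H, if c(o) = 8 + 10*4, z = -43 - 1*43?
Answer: -76730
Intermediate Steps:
z = -86 (z = -43 - 43 = -86)
c(o) = 48 (c(o) = 8 + 40 = 48)
H = 37564 (H = 48 + 37516 = 37564)
(-304199 + 189905) + H = (-304199 + 189905) + 37564 = -114294 + 37564 = -76730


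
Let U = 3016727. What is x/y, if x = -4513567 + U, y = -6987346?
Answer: 748420/3493673 ≈ 0.21422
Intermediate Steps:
x = -1496840 (x = -4513567 + 3016727 = -1496840)
x/y = -1496840/(-6987346) = -1496840*(-1/6987346) = 748420/3493673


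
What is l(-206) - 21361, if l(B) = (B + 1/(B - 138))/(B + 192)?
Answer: -102803711/4816 ≈ -21346.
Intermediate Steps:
l(B) = (B + 1/(-138 + B))/(192 + B)
l(-206) - 21361 = (1 + (-206)**2 - 138*(-206))/(-26496 + (-206)**2 + 54*(-206)) - 21361 = (1 + 42436 + 28428)/(-26496 + 42436 - 11124) - 21361 = 70865/4816 - 21361 = -102803711/4816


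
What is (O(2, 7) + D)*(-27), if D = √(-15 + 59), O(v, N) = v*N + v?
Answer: -432 - 54*√11 ≈ -611.10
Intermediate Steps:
O(v, N) = v + N*v (O(v, N) = N*v + v = v + N*v)
D = 2*√11 (D = √44 = 2*√11 ≈ 6.6332)
(O(2, 7) + D)*(-27) = (2*(1 + 7) + 2*√11)*(-27) = (2*8 + 2*√11)*(-27) = (16 + 2*√11)*(-27) = -432 - 54*√11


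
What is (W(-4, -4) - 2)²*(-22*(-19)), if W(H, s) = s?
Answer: 15048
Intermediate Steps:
(W(-4, -4) - 2)²*(-22*(-19)) = (-4 - 2)²*(-22*(-19)) = (-6)²*418 = 36*418 = 15048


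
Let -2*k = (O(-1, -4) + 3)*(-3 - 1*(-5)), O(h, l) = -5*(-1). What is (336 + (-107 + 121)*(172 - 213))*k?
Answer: 1904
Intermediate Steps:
O(h, l) = 5
k = -8 (k = -(5 + 3)*(-3 - 1*(-5))/2 = -4*(-3 + 5) = -4*2 = -1/2*16 = -8)
(336 + (-107 + 121)*(172 - 213))*k = (336 + (-107 + 121)*(172 - 213))*(-8) = (336 + 14*(-41))*(-8) = (336 - 574)*(-8) = -238*(-8) = 1904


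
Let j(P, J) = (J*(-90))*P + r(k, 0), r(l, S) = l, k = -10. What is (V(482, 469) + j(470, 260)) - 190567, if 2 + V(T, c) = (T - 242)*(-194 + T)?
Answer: -11119459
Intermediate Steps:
V(T, c) = -2 + (-242 + T)*(-194 + T) (V(T, c) = -2 + (T - 242)*(-194 + T) = -2 + (-242 + T)*(-194 + T))
j(P, J) = -10 - 90*J*P (j(P, J) = (J*(-90))*P - 10 = (-90*J)*P - 10 = -90*J*P - 10 = -10 - 90*J*P)
(V(482, 469) + j(470, 260)) - 190567 = ((46946 + 482² - 436*482) + (-10 - 90*260*470)) - 190567 = ((46946 + 232324 - 210152) + (-10 - 10998000)) - 190567 = (69118 - 10998010) - 190567 = -10928892 - 190567 = -11119459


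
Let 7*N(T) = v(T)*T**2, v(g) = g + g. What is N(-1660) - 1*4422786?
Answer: -9179551502/7 ≈ -1.3114e+9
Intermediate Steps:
v(g) = 2*g
N(T) = 2*T**3/7 (N(T) = ((2*T)*T**2)/7 = (2*T**3)/7 = 2*T**3/7)
N(-1660) - 1*4422786 = (2/7)*(-1660)**3 - 1*4422786 = (2/7)*(-4574296000) - 4422786 = -9148592000/7 - 4422786 = -9179551502/7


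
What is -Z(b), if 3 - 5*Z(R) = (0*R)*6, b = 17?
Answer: -⅗ ≈ -0.60000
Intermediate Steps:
Z(R) = ⅗ (Z(R) = ⅗ - 0*R*6/5 = ⅗ - 0*6 = ⅗ - ⅕*0 = ⅗ + 0 = ⅗)
-Z(b) = -1*⅗ = -⅗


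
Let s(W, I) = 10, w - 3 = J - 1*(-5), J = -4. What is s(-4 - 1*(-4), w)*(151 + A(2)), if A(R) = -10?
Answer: 1410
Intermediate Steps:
w = 4 (w = 3 + (-4 - 1*(-5)) = 3 + (-4 + 5) = 3 + 1 = 4)
s(-4 - 1*(-4), w)*(151 + A(2)) = 10*(151 - 10) = 10*141 = 1410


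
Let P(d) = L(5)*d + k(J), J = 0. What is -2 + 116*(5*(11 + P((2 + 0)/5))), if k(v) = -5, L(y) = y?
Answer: 4638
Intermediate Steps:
P(d) = -5 + 5*d (P(d) = 5*d - 5 = -5 + 5*d)
-2 + 116*(5*(11 + P((2 + 0)/5))) = -2 + 116*(5*(11 + (-5 + 5*((2 + 0)/5)))) = -2 + 116*(5*(11 + (-5 + 5*(2*(1/5))))) = -2 + 116*(5*(11 + (-5 + 5*(2/5)))) = -2 + 116*(5*(11 + (-5 + 2))) = -2 + 116*(5*(11 - 3)) = -2 + 116*(5*8) = -2 + 116*40 = -2 + 4640 = 4638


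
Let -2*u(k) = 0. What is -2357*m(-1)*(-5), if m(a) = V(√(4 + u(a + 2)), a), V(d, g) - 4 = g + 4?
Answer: 82495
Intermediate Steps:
u(k) = 0 (u(k) = -½*0 = 0)
V(d, g) = 8 + g (V(d, g) = 4 + (g + 4) = 4 + (4 + g) = 8 + g)
m(a) = 8 + a
-2357*m(-1)*(-5) = -2357*(8 - 1)*(-5) = -16499*(-5) = -2357*(-35) = 82495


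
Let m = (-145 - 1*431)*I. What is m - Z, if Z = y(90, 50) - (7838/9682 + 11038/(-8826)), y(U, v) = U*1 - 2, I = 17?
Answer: -211079152972/21363333 ≈ -9880.4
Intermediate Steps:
y(U, v) = -2 + U (y(U, v) = U - 2 = -2 + U)
m = -9792 (m = (-145 - 1*431)*17 = (-145 - 431)*17 = -576*17 = -9792)
Z = 1889396236/21363333 (Z = (-2 + 90) - (7838/9682 + 11038/(-8826)) = 88 - (7838*(1/9682) + 11038*(-1/8826)) = 88 - (3919/4841 - 5519/4413) = 88 - 1*(-9422932/21363333) = 88 + 9422932/21363333 = 1889396236/21363333 ≈ 88.441)
m - Z = -9792 - 1*1889396236/21363333 = -9792 - 1889396236/21363333 = -211079152972/21363333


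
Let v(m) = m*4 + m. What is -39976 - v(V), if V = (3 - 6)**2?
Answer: -40021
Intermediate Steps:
V = 9 (V = (-3)**2 = 9)
v(m) = 5*m (v(m) = 4*m + m = 5*m)
-39976 - v(V) = -39976 - 5*9 = -39976 - 1*45 = -39976 - 45 = -40021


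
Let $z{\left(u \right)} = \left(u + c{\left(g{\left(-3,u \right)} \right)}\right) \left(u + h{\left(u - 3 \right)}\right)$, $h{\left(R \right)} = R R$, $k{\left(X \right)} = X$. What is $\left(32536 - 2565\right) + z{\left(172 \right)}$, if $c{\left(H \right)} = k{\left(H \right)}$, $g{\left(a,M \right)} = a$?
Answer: $4885848$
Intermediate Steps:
$c{\left(H \right)} = H$
$h{\left(R \right)} = R^{2}$
$z{\left(u \right)} = \left(-3 + u\right) \left(u + \left(-3 + u\right)^{2}\right)$ ($z{\left(u \right)} = \left(u - 3\right) \left(u + \left(u - 3\right)^{2}\right) = \left(-3 + u\right) \left(u + \left(u - 3\right)^{2}\right) = \left(-3 + u\right) \left(u + \left(-3 + u\right)^{2}\right)$)
$\left(32536 - 2565\right) + z{\left(172 \right)} = \left(32536 - 2565\right) + \left(-27 + 172^{3} - 8 \cdot 172^{2} + 24 \cdot 172\right) = 29971 + \left(-27 + 5088448 - 236672 + 4128\right) = 29971 + 4855877 = 4885848$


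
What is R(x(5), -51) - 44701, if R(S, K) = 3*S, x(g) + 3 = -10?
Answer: -44740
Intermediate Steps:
x(g) = -13 (x(g) = -3 - 10 = -13)
R(x(5), -51) - 44701 = 3*(-13) - 44701 = -39 - 44701 = -44740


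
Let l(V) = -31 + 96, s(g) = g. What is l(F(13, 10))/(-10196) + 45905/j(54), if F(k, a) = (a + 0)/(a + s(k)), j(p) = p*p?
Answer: 29241115/1858221 ≈ 15.736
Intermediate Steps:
j(p) = p**2
F(k, a) = a/(a + k) (F(k, a) = (a + 0)/(a + k) = a/(a + k))
l(V) = 65
l(F(13, 10))/(-10196) + 45905/j(54) = 65/(-10196) + 45905/(54**2) = 65*(-1/10196) + 45905/2916 = -65/10196 + 45905*(1/2916) = -65/10196 + 45905/2916 = 29241115/1858221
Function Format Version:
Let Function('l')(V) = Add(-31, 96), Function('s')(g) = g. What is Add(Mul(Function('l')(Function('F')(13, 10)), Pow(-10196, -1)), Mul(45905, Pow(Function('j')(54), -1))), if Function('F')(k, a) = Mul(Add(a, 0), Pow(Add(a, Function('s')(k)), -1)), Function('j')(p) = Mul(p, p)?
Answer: Rational(29241115, 1858221) ≈ 15.736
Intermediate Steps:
Function('j')(p) = Pow(p, 2)
Function('F')(k, a) = Mul(a, Pow(Add(a, k), -1)) (Function('F')(k, a) = Mul(Add(a, 0), Pow(Add(a, k), -1)) = Mul(a, Pow(Add(a, k), -1)))
Function('l')(V) = 65
Add(Mul(Function('l')(Function('F')(13, 10)), Pow(-10196, -1)), Mul(45905, Pow(Function('j')(54), -1))) = Add(Mul(65, Pow(-10196, -1)), Mul(45905, Pow(Pow(54, 2), -1))) = Add(Mul(65, Rational(-1, 10196)), Mul(45905, Pow(2916, -1))) = Add(Rational(-65, 10196), Mul(45905, Rational(1, 2916))) = Add(Rational(-65, 10196), Rational(45905, 2916)) = Rational(29241115, 1858221)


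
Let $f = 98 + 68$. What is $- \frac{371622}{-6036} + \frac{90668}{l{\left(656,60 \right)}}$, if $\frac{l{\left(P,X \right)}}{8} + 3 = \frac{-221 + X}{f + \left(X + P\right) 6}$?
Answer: $- \frac{114495279}{31186} \approx -3671.4$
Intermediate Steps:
$f = 166$
$l{\left(P,X \right)} = -24 + \frac{8 \left(-221 + X\right)}{166 + 6 P + 6 X}$ ($l{\left(P,X \right)} = -24 + 8 \frac{-221 + X}{166 + \left(X + P\right) 6} = -24 + 8 \frac{-221 + X}{166 + \left(P + X\right) 6} = -24 + 8 \frac{-221 + X}{166 + \left(6 P + 6 X\right)} = -24 + 8 \frac{-221 + X}{166 + 6 P + 6 X} = -24 + \frac{8 \left(-221 + X\right)}{166 + 6 P + 6 X}$)
$- \frac{371622}{-6036} + \frac{90668}{l{\left(656,60 \right)}} = - \frac{371622}{-6036} + \frac{90668}{4 \frac{1}{83 + 3 \cdot 656 + 3 \cdot 60} \left(-719 - 11808 - 1020\right)} = \left(-371622\right) \left(- \frac{1}{6036}\right) + \frac{90668}{4 \frac{1}{83 + 1968 + 180} \left(-719 - 11808 - 1020\right)} = \frac{61937}{1006} + \frac{90668}{4 \cdot \frac{1}{2231} \left(-13547\right)} = \frac{61937}{1006} + \frac{90668}{- \frac{2356}{97}} = \frac{61937}{1006} + 90668 \left(- \frac{97}{2356}\right) = \frac{61937}{1006} - \frac{115721}{31} = - \frac{114495279}{31186}$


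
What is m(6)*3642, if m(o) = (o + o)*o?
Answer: 262224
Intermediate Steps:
m(o) = 2*o² (m(o) = (2*o)*o = 2*o²)
m(6)*3642 = (2*6²)*3642 = (2*36)*3642 = 72*3642 = 262224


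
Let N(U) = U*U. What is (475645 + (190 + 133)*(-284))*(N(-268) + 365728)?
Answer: 167981900976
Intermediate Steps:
N(U) = U²
(475645 + (190 + 133)*(-284))*(N(-268) + 365728) = (475645 + (190 + 133)*(-284))*((-268)² + 365728) = (475645 + 323*(-284))*(71824 + 365728) = (475645 - 91732)*437552 = 383913*437552 = 167981900976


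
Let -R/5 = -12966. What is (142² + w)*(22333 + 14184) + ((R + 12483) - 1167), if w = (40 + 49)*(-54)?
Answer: 560904232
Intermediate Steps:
R = 64830 (R = -5*(-12966) = 64830)
w = -4806 (w = 89*(-54) = -4806)
(142² + w)*(22333 + 14184) + ((R + 12483) - 1167) = (142² - 4806)*(22333 + 14184) + ((64830 + 12483) - 1167) = (20164 - 4806)*36517 + (77313 - 1167) = 15358*36517 + 76146 = 560828086 + 76146 = 560904232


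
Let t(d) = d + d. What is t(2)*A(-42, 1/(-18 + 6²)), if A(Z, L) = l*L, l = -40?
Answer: -80/9 ≈ -8.8889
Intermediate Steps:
t(d) = 2*d
A(Z, L) = -40*L
t(2)*A(-42, 1/(-18 + 6²)) = (2*2)*(-40/(-18 + 6²)) = 4*(-40/(-18 + 36)) = 4*(-40/18) = 4*(-40*1/18) = 4*(-20/9) = -80/9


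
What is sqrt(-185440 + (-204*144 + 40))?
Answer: 6*I*sqrt(5966) ≈ 463.44*I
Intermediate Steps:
sqrt(-185440 + (-204*144 + 40)) = sqrt(-185440 + (-29376 + 40)) = sqrt(-185440 - 29336) = sqrt(-214776) = 6*I*sqrt(5966)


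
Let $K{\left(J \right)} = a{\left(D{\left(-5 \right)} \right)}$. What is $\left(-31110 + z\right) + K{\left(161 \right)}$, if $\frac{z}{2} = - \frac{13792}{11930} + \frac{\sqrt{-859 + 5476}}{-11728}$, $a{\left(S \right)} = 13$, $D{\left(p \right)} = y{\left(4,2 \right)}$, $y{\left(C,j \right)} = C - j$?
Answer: $- \frac{185507397}{5965} - \frac{9 \sqrt{57}}{5864} \approx -31099.0$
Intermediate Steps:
$D{\left(p \right)} = 2$ ($D{\left(p \right)} = 4 - 2 = 2$)
$K{\left(J \right)} = 13$
$z = - \frac{13792}{5965} - \frac{9 \sqrt{57}}{5864}$ ($z = 2 \left(- \frac{13792}{11930} + \frac{\sqrt{-859 + 5476}}{-11728}\right) = 2 \left(\left(-13792\right) \frac{1}{11930} + \sqrt{4617} \left(- \frac{1}{11728}\right)\right) = 2 \left(- \frac{6896}{5965} + 9 \sqrt{57} \left(- \frac{1}{11728}\right)\right) = 2 \left(- \frac{6896}{5965} - \frac{9 \sqrt{57}}{11728}\right) = - \frac{13792}{5965} - \frac{9 \sqrt{57}}{5864} \approx -2.3237$)
$\left(-31110 + z\right) + K{\left(161 \right)} = \left(-31110 - \left(\frac{13792}{5965} + \frac{9 \sqrt{57}}{5864}\right)\right) + 13 = \left(- \frac{185584942}{5965} - \frac{9 \sqrt{57}}{5864}\right) + 13 = - \frac{185507397}{5965} - \frac{9 \sqrt{57}}{5864}$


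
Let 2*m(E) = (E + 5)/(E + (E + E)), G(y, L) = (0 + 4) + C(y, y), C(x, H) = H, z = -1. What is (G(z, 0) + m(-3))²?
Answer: 676/81 ≈ 8.3457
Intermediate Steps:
G(y, L) = 4 + y (G(y, L) = (0 + 4) + y = 4 + y)
m(E) = (5 + E)/(6*E) (m(E) = ((E + 5)/(E + (E + E)))/2 = ((5 + E)/(E + 2*E))/2 = ((5 + E)/((3*E)))/2 = ((5 + E)*(1/(3*E)))/2 = ((5 + E)/(3*E))/2 = (5 + E)/(6*E))
(G(z, 0) + m(-3))² = ((4 - 1) + (⅙)*(5 - 3)/(-3))² = (3 + (⅙)*(-⅓)*2)² = (3 - ⅑)² = (26/9)² = 676/81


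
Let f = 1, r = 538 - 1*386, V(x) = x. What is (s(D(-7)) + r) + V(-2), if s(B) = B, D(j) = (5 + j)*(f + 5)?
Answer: 138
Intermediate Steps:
r = 152 (r = 538 - 386 = 152)
D(j) = 30 + 6*j (D(j) = (5 + j)*(1 + 5) = (5 + j)*6 = 30 + 6*j)
(s(D(-7)) + r) + V(-2) = ((30 + 6*(-7)) + 152) - 2 = ((30 - 42) + 152) - 2 = (-12 + 152) - 2 = 140 - 2 = 138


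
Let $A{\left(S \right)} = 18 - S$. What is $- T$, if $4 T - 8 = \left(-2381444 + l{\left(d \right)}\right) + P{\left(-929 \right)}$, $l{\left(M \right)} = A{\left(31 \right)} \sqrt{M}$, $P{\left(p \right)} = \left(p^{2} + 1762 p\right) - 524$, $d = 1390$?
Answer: $\frac{3155817}{4} + \frac{13 \sqrt{1390}}{4} \approx 7.8908 \cdot 10^{5}$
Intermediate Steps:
$P{\left(p \right)} = -524 + p^{2} + 1762 p$
$l{\left(M \right)} = - 13 \sqrt{M}$ ($l{\left(M \right)} = \left(18 - 31\right) \sqrt{M} = - 13 \sqrt{M}$)
$T = - \frac{3155817}{4} - \frac{13 \sqrt{1390}}{4}$ ($T = 2 + \frac{\left(-2381444 - 13 \sqrt{1390}\right) + \left(-524 + \left(-929\right)^{2} + 1762 \left(-929\right)\right)}{4} = 2 + \frac{\left(-2381444 - 13 \sqrt{1390}\right) - 774381}{4} = 2 + \frac{-3155825 - 13 \sqrt{1390}}{4} = 2 - \left(\frac{3155825}{4} + \frac{13 \sqrt{1390}}{4}\right) = - \frac{3155817}{4} - \frac{13 \sqrt{1390}}{4} \approx -7.8908 \cdot 10^{5}$)
$- T = - (- \frac{3155817}{4} - \frac{13 \sqrt{1390}}{4}) = \frac{3155817}{4} + \frac{13 \sqrt{1390}}{4}$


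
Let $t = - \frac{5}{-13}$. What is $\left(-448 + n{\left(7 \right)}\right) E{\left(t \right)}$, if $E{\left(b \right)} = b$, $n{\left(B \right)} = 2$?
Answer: $- \frac{2230}{13} \approx -171.54$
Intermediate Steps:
$t = \frac{5}{13}$ ($t = \left(-5\right) \left(- \frac{1}{13}\right) = \frac{5}{13} \approx 0.38462$)
$\left(-448 + n{\left(7 \right)}\right) E{\left(t \right)} = \left(-448 + 2\right) \frac{5}{13} = \left(-446\right) \frac{5}{13} = - \frac{2230}{13}$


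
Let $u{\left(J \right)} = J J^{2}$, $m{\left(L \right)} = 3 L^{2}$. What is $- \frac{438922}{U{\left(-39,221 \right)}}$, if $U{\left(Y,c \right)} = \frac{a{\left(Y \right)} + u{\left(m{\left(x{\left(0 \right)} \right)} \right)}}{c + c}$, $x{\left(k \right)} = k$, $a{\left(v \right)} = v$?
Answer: $\frac{14923348}{3} \approx 4.9744 \cdot 10^{6}$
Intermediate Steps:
$u{\left(J \right)} = J^{3}$
$U{\left(Y,c \right)} = \frac{Y}{2 c}$ ($U{\left(Y,c \right)} = \frac{Y + \left(3 \cdot 0^{2}\right)^{3}}{c + c} = \frac{Y + \left(3 \cdot 0\right)^{3}}{2 c} = \left(Y + 0^{3}\right) \frac{1}{2 c} = \left(Y + 0\right) \frac{1}{2 c} = Y \frac{1}{2 c} = \frac{Y}{2 c}$)
$- \frac{438922}{U{\left(-39,221 \right)}} = - \frac{438922}{\frac{1}{2} \left(-39\right) \frac{1}{221}} = - \frac{438922}{- \frac{3}{34}} = \left(-438922\right) \left(- \frac{34}{3}\right) = \frac{14923348}{3}$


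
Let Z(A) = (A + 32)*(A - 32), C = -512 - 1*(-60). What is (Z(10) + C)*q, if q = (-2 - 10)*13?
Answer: 214656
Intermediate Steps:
C = -452 (C = -512 + 60 = -452)
Z(A) = (-32 + A)*(32 + A) (Z(A) = (32 + A)*(-32 + A) = (-32 + A)*(32 + A))
q = -156 (q = -12*13 = -156)
(Z(10) + C)*q = ((-1024 + 10²) - 452)*(-156) = ((-1024 + 100) - 452)*(-156) = (-924 - 452)*(-156) = -1376*(-156) = 214656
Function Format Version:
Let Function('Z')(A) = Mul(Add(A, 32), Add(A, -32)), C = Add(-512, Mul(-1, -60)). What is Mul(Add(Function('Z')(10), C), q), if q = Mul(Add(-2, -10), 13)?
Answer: 214656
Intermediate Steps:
C = -452 (C = Add(-512, 60) = -452)
Function('Z')(A) = Mul(Add(-32, A), Add(32, A)) (Function('Z')(A) = Mul(Add(32, A), Add(-32, A)) = Mul(Add(-32, A), Add(32, A)))
q = -156 (q = Mul(-12, 13) = -156)
Mul(Add(Function('Z')(10), C), q) = Mul(Add(Add(-1024, Pow(10, 2)), -452), -156) = Mul(Add(Add(-1024, 100), -452), -156) = Mul(Add(-924, -452), -156) = Mul(-1376, -156) = 214656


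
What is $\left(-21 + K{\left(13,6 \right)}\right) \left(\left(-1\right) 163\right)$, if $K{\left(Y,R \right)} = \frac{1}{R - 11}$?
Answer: $\frac{17278}{5} \approx 3455.6$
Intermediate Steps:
$K{\left(Y,R \right)} = \frac{1}{-11 + R}$
$\left(-21 + K{\left(13,6 \right)}\right) \left(\left(-1\right) 163\right) = \left(-21 + \frac{1}{-11 + 6}\right) \left(\left(-1\right) 163\right) = \left(-21 + \frac{1}{-5}\right) \left(-163\right) = \left(-21 - \frac{1}{5}\right) \left(-163\right) = \left(- \frac{106}{5}\right) \left(-163\right) = \frac{17278}{5}$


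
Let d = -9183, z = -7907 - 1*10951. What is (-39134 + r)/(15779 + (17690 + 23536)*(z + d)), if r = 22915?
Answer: 16219/1156002487 ≈ 1.4030e-5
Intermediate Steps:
z = -18858 (z = -7907 - 10951 = -18858)
(-39134 + r)/(15779 + (17690 + 23536)*(z + d)) = (-39134 + 22915)/(15779 + (17690 + 23536)*(-18858 - 9183)) = -16219/(15779 + 41226*(-28041)) = -16219/(15779 - 1156018266) = -16219/(-1156002487) = -16219*(-1/1156002487) = 16219/1156002487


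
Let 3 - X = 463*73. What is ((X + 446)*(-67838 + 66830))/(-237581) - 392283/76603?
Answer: -2668346717823/18199417343 ≈ -146.62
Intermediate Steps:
X = -33796 (X = 3 - 463*73 = 3 - 1*33799 = 3 - 33799 = -33796)
((X + 446)*(-67838 + 66830))/(-237581) - 392283/76603 = ((-33796 + 446)*(-67838 + 66830))/(-237581) - 392283/76603 = -33350*(-1008)*(-1/237581) - 392283*1/76603 = 33616800*(-1/237581) - 392283/76603 = -33616800/237581 - 392283/76603 = -2668346717823/18199417343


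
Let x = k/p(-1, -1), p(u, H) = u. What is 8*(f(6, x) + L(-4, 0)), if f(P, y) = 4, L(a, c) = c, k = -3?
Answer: 32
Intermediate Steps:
x = 3 (x = -3/(-1) = -3*(-1) = 3)
8*(f(6, x) + L(-4, 0)) = 8*(4 + 0) = 8*4 = 32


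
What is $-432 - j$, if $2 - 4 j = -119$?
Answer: $- \frac{1849}{4} \approx -462.25$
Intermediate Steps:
$j = \frac{121}{4}$ ($j = \frac{1}{2} - - \frac{119}{4} = \frac{1}{2} + \frac{119}{4} = \frac{121}{4} \approx 30.25$)
$-432 - j = -432 - \frac{121}{4} = - \frac{1849}{4}$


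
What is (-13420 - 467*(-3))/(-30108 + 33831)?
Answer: -707/219 ≈ -3.2283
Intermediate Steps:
(-13420 - 467*(-3))/(-30108 + 33831) = (-13420 + 1401)/3723 = -12019*1/3723 = -707/219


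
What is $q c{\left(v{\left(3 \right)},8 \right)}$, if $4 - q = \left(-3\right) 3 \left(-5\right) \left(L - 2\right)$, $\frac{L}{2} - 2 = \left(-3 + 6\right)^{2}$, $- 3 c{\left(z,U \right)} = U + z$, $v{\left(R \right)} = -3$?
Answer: $\frac{4480}{3} \approx 1493.3$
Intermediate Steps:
$c{\left(z,U \right)} = - \frac{U}{3} - \frac{z}{3}$ ($c{\left(z,U \right)} = - \frac{U + z}{3} = - \frac{U}{3} - \frac{z}{3}$)
$L = 22$ ($L = 4 + 2 \left(-3 + 6\right)^{2} = 4 + 2 \cdot 3^{2} = 4 + 2 \cdot 9 = 4 + 18 = 22$)
$q = -896$ ($q = 4 - \left(-3\right) 3 \left(-5\right) \left(22 - 2\right) = 4 - \left(-9\right) \left(-5\right) 20 = 4 - 45 \cdot 20 = 4 - 900 = -896$)
$q c{\left(v{\left(3 \right)},8 \right)} = - 896 \left(\left(- \frac{1}{3}\right) 8 - -1\right) = - 896 \left(- \frac{8}{3} + 1\right) = \left(-896\right) \left(- \frac{5}{3}\right) = \frac{4480}{3}$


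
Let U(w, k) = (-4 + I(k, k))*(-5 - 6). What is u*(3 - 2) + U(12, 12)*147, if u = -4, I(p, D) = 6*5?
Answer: -42046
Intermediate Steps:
I(p, D) = 30
U(w, k) = -286 (U(w, k) = (-4 + 30)*(-5 - 6) = 26*(-11) = -286)
u*(3 - 2) + U(12, 12)*147 = -4*(3 - 2) - 286*147 = -4*1 - 42042 = -4 - 42042 = -42046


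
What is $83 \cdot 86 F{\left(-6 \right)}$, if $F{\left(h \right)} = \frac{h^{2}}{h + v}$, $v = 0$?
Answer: $-42828$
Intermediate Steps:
$F{\left(h \right)} = h$ ($F{\left(h \right)} = \frac{h^{2}}{h + 0} = \frac{h^{2}}{h} = h$)
$83 \cdot 86 F{\left(-6 \right)} = 83 \cdot 86 \left(-6\right) = 7138 \left(-6\right) = -42828$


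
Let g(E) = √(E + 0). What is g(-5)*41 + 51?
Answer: 51 + 41*I*√5 ≈ 51.0 + 91.679*I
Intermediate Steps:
g(E) = √E
g(-5)*41 + 51 = √(-5)*41 + 51 = (I*√5)*41 + 51 = 41*I*√5 + 51 = 51 + 41*I*√5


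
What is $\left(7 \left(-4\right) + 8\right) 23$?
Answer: $-460$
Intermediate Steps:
$\left(7 \left(-4\right) + 8\right) 23 = \left(-28 + 8\right) 23 = \left(-20\right) 23 = -460$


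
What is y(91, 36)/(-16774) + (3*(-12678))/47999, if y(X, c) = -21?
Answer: -636974337/805135226 ≈ -0.79114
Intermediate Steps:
y(91, 36)/(-16774) + (3*(-12678))/47999 = -21/(-16774) + (3*(-12678))/47999 = -21*(-1/16774) - 38034*1/47999 = 21/16774 - 38034/47999 = -636974337/805135226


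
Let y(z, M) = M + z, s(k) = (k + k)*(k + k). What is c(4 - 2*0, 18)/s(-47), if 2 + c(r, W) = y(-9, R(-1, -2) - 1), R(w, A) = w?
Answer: -13/8836 ≈ -0.0014713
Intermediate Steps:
s(k) = 4*k**2 (s(k) = (2*k)*(2*k) = 4*k**2)
c(r, W) = -13 (c(r, W) = -2 + ((-1 - 1) - 9) = -2 + (-2 - 9) = -2 - 11 = -13)
c(4 - 2*0, 18)/s(-47) = -13/(4*(-47)**2) = -13/(4*2209) = -13/8836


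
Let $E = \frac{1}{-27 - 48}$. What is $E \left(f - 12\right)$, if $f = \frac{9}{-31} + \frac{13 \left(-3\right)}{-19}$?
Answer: $\frac{402}{2945} \approx 0.1365$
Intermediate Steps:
$f = \frac{1038}{589}$ ($f = 9 \left(- \frac{1}{31}\right) - - \frac{39}{19} = - \frac{9}{31} + \frac{39}{19} = \frac{1038}{589} \approx 1.7623$)
$E = - \frac{1}{75}$ ($E = \frac{1}{-75} = - \frac{1}{75} \approx -0.013333$)
$E \left(f - 12\right) = - \frac{\frac{1038}{589} - 12}{75} = \left(- \frac{1}{75}\right) \left(- \frac{6030}{589}\right) = \frac{402}{2945}$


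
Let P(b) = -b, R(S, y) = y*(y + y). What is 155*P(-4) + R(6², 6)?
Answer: 692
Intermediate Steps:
R(S, y) = 2*y² (R(S, y) = y*(2*y) = 2*y²)
155*P(-4) + R(6², 6) = 155*(-1*(-4)) + 2*6² = 155*4 + 2*36 = 620 + 72 = 692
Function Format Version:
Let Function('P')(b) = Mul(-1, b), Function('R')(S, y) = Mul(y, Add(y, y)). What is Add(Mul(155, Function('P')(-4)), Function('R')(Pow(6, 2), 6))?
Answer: 692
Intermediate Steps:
Function('R')(S, y) = Mul(2, Pow(y, 2)) (Function('R')(S, y) = Mul(y, Mul(2, y)) = Mul(2, Pow(y, 2)))
Add(Mul(155, Function('P')(-4)), Function('R')(Pow(6, 2), 6)) = Add(Mul(155, Mul(-1, -4)), Mul(2, Pow(6, 2))) = Add(Mul(155, 4), Mul(2, 36)) = Add(620, 72) = 692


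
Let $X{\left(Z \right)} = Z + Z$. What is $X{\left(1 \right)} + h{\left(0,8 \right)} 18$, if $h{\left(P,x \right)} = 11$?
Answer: $200$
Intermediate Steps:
$X{\left(Z \right)} = 2 Z$
$X{\left(1 \right)} + h{\left(0,8 \right)} 18 = 2 \cdot 1 + 11 \cdot 18 = 2 + 198 = 200$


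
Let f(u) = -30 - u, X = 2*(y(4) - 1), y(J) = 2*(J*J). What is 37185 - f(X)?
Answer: 37277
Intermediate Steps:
y(J) = 2*J²
X = 62 (X = 2*(2*4² - 1) = 2*(2*16 - 1) = 2*(32 - 1) = 2*31 = 62)
37185 - f(X) = 37185 - (-30 - 1*62) = 37185 - (-30 - 62) = 37185 - 1*(-92) = 37185 + 92 = 37277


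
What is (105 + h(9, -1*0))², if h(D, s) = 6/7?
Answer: 549081/49 ≈ 11206.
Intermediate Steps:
h(D, s) = 6/7 (h(D, s) = 6*(⅐) = 6/7)
(105 + h(9, -1*0))² = (105 + 6/7)² = (741/7)² = 549081/49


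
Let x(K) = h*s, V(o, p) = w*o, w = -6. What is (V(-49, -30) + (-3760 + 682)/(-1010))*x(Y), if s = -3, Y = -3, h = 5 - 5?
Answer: 0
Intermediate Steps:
h = 0
V(o, p) = -6*o
x(K) = 0 (x(K) = 0*(-3) = 0)
(V(-49, -30) + (-3760 + 682)/(-1010))*x(Y) = (-6*(-49) + (-3760 + 682)/(-1010))*0 = (294 - 3078*(-1/1010))*0 = (294 + 1539/505)*0 = (150009/505)*0 = 0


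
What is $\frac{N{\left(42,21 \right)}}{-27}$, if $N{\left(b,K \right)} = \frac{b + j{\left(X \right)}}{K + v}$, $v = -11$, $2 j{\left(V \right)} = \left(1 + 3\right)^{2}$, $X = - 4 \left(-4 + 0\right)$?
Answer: $- \frac{5}{27} \approx -0.18519$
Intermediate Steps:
$X = 16$ ($X = \left(-4\right) \left(-4\right) = 16$)
$j{\left(V \right)} = 8$ ($j{\left(V \right)} = \frac{\left(1 + 3\right)^{2}}{2} = \frac{4^{2}}{2} = \frac{1}{2} \cdot 16 = 8$)
$N{\left(b,K \right)} = \frac{8 + b}{-11 + K}$ ($N{\left(b,K \right)} = \frac{b + 8}{K - 11} = \frac{8 + b}{-11 + K}$)
$\frac{N{\left(42,21 \right)}}{-27} = \frac{\frac{1}{-11 + 21} \left(8 + 42\right)}{-27} = \frac{1}{10} \cdot 50 \left(- \frac{1}{27}\right) = 5 \left(- \frac{1}{27}\right) = - \frac{5}{27}$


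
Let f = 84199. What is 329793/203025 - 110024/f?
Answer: 1810206069/5698167325 ≈ 0.31768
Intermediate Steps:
329793/203025 - 110024/f = 329793/203025 - 110024/84199 = 329793*(1/203025) - 110024*1/84199 = 109931/67675 - 110024/84199 = 1810206069/5698167325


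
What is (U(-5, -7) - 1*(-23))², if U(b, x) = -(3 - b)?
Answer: 225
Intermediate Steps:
U(b, x) = -3 + b
(U(-5, -7) - 1*(-23))² = ((-3 - 5) - 1*(-23))² = (-8 + 23)² = 15² = 225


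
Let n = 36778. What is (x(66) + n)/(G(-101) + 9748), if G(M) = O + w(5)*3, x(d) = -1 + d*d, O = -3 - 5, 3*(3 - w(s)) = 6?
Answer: 41133/9743 ≈ 4.2218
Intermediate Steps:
w(s) = 1 (w(s) = 3 - ⅓*6 = 3 - 2 = 1)
O = -8
x(d) = -1 + d²
G(M) = -5 (G(M) = -8 + 1*3 = -8 + 3 = -5)
(x(66) + n)/(G(-101) + 9748) = ((-1 + 66²) + 36778)/(-5 + 9748) = ((-1 + 4356) + 36778)/9743 = (4355 + 36778)*(1/9743) = 41133*(1/9743) = 41133/9743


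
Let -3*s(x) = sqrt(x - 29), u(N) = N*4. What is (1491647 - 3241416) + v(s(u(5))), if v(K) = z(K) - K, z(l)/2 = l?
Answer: -1749769 - I ≈ -1.7498e+6 - 1.0*I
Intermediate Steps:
u(N) = 4*N
z(l) = 2*l
s(x) = -sqrt(-29 + x)/3 (s(x) = -sqrt(x - 29)/3 = -sqrt(-29 + x)/3)
v(K) = K (v(K) = 2*K - K = K)
(1491647 - 3241416) + v(s(u(5))) = (1491647 - 3241416) - sqrt(-29 + 4*5)/3 = -1749769 - sqrt(-29 + 20)/3 = -1749769 - I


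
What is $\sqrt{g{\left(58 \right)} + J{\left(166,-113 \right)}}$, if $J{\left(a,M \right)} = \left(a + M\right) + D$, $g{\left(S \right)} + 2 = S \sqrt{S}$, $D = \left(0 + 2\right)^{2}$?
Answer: $\sqrt{55 + 58 \sqrt{58}} \approx 22.287$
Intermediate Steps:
$D = 4$ ($D = 2^{2} = 4$)
$g{\left(S \right)} = -2 + S^{\frac{3}{2}}$ ($g{\left(S \right)} = -2 + S \sqrt{S} = -2 + S^{\frac{3}{2}}$)
$J{\left(a,M \right)} = 4 + M + a$ ($J{\left(a,M \right)} = \left(a + M\right) + 4 = \left(M + a\right) + 4 = 4 + M + a$)
$\sqrt{g{\left(58 \right)} + J{\left(166,-113 \right)}} = \sqrt{\left(-2 + 58^{\frac{3}{2}}\right) + \left(4 - 113 + 166\right)} = \sqrt{\left(-2 + 58 \sqrt{58}\right) + 57} = \sqrt{55 + 58 \sqrt{58}}$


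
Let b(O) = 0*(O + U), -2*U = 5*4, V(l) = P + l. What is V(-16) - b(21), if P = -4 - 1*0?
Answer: -20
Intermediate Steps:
P = -4 (P = -4 + 0 = -4)
V(l) = -4 + l
U = -10 (U = -5*4/2 = -½*20 = -10)
b(O) = 0 (b(O) = 0*(O - 10) = 0*(-10 + O) = 0)
V(-16) - b(21) = (-4 - 16) - 1*0 = -20 + 0 = -20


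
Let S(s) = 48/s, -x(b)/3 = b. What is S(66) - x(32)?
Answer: 1064/11 ≈ 96.727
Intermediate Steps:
x(b) = -3*b
S(66) - x(32) = 48/66 - (-3)*32 = 48*(1/66) - 1*(-96) = 8/11 + 96 = 1064/11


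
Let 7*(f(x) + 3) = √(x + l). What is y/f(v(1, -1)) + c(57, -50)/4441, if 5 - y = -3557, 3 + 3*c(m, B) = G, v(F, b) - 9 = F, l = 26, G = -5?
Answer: -110731934/66615 ≈ -1662.3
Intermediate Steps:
v(F, b) = 9 + F
c(m, B) = -8/3 (c(m, B) = -1 + (⅓)*(-5) = -1 - 5/3 = -8/3)
f(x) = -3 + √(26 + x)/7 (f(x) = -3 + √(x + 26)/7 = -3 + √(26 + x)/7)
y = 3562 (y = 5 - 1*(-3557) = 5 + 3557 = 3562)
y/f(v(1, -1)) + c(57, -50)/4441 = 3562/(-3 + √(26 + (9 + 1))/7) - 8/3/4441 = 3562/(-3 + √(26 + 10)/7) - 8/3*1/4441 = 3562/(-3 + √36/7) - 8/13323 = 3562/(-3 + (⅐)*6) - 8/13323 = 3562/(-3 + 6/7) - 8/13323 = 3562/(-15/7) - 8/13323 = 3562*(-7/15) - 8/13323 = -24934/15 - 8/13323 = -110731934/66615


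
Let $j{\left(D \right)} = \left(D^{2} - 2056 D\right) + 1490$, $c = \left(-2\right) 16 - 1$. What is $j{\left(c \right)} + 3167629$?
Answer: $3238056$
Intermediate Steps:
$c = -33$ ($c = -32 - 1 = -33$)
$j{\left(D \right)} = 1490 + D^{2} - 2056 D$
$j{\left(c \right)} + 3167629 = \left(1490 + \left(-33\right)^{2} - -67848\right) + 3167629 = \left(1490 + 1089 + 67848\right) + 3167629 = 70427 + 3167629 = 3238056$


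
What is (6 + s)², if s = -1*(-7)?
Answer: 169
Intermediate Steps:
s = 7
(6 + s)² = (6 + 7)² = 13² = 169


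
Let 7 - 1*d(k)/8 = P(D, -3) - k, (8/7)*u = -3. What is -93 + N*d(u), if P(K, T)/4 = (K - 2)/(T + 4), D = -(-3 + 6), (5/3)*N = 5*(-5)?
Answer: -3018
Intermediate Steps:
u = -21/8 (u = (7/8)*(-3) = -21/8 ≈ -2.6250)
N = -15 (N = 3*(5*(-5))/5 = (⅗)*(-25) = -15)
D = -3 (D = -1*3 = -3)
P(K, T) = 4*(-2 + K)/(4 + T) (P(K, T) = 4*((K - 2)/(T + 4)) = 4*((-2 + K)/(4 + T)) = 4*(-2 + K)/(4 + T))
d(k) = 216 + 8*k (d(k) = 56 - 8*(4*(-2 - 3)/(4 - 3) - k) = 56 - 8*(4*(-5)/1 - k) = 56 - 8*(4*1*(-5) - k) = 56 - 8*(-20 - k) = 56 + (160 + 8*k) = 216 + 8*k)
-93 + N*d(u) = -93 - 15*(216 + 8*(-21/8)) = -93 - 15*(216 - 21) = -93 - 15*195 = -93 - 2925 = -3018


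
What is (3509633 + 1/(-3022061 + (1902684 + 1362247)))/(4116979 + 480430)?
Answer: 852384566711/1116572723830 ≈ 0.76339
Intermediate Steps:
(3509633 + 1/(-3022061 + (1902684 + 1362247)))/(4116979 + 480430) = (3509633 + 1/(-3022061 + 3264931))/4597409 = (3509633 + 1/242870)*(1/4597409) = (852384566711/242870)*(1/4597409) = 852384566711/1116572723830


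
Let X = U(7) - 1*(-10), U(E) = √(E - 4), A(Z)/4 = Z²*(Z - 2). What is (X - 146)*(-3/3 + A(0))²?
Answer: -136 + √3 ≈ -134.27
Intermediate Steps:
A(Z) = 4*Z²*(-2 + Z) (A(Z) = 4*(Z²*(Z - 2)) = 4*(Z²*(-2 + Z)) = 4*Z²*(-2 + Z))
U(E) = √(-4 + E)
X = 10 + √3 (X = √(-4 + 7) - 1*(-10) = √3 + 10 = 10 + √3 ≈ 11.732)
(X - 146)*(-3/3 + A(0))² = ((10 + √3) - 146)*(-3/3 + 4*0²*(-2 + 0))² = (-136 + √3)*(-3*⅓ + 4*0*(-2))² = (-136 + √3)*(-1 + 0)² = (-136 + √3)*(-1)² = (-136 + √3)*1 = -136 + √3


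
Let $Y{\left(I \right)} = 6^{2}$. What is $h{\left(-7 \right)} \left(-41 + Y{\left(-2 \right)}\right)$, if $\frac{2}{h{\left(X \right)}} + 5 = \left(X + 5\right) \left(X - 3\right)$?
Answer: $- \frac{2}{3} \approx -0.66667$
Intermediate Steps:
$Y{\left(I \right)} = 36$
$h{\left(X \right)} = \frac{2}{-5 + \left(-3 + X\right) \left(5 + X\right)}$ ($h{\left(X \right)} = \frac{2}{-5 + \left(X + 5\right) \left(X - 3\right)} = \frac{2}{-5 + \left(5 + X\right) \left(-3 + X\right)} = \frac{2}{-5 + \left(-3 + X\right) \left(5 + X\right)}$)
$h{\left(-7 \right)} \left(-41 + Y{\left(-2 \right)}\right) = \frac{2}{-20 + \left(-7\right)^{2} + 2 \left(-7\right)} \left(-41 + 36\right) = \frac{2}{-20 + 49 - 14} \left(-5\right) = \frac{2}{15} \left(-5\right) = - \frac{2}{3}$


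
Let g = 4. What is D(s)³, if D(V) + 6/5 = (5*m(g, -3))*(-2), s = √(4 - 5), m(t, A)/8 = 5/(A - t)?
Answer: 7506509912/42875 ≈ 1.7508e+5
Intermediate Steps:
m(t, A) = 40/(A - t) (m(t, A) = 8*(5/(A - t)) = 40/(A - t))
s = I (s = √(-1) = I ≈ 1.0*I)
D(V) = 1958/35 (D(V) = -6/5 + (5*(40/(-3 - 1*4)))*(-2) = -6/5 + (5*(40/(-3 - 4)))*(-2) = -6/5 + (5*(40/(-7)))*(-2) = -6/5 + (5*(40*(-⅐)))*(-2) = -6/5 + (5*(-40/7))*(-2) = -6/5 - 200/7*(-2) = -6/5 + 400/7 = 1958/35)
D(s)³ = (1958/35)³ = 7506509912/42875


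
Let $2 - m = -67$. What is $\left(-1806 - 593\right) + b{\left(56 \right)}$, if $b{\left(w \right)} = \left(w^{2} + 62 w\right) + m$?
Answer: $4278$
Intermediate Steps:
$m = 69$ ($m = 2 - -67 = 2 + 67 = 69$)
$b{\left(w \right)} = 69 + w^{2} + 62 w$ ($b{\left(w \right)} = \left(w^{2} + 62 w\right) + 69 = 69 + w^{2} + 62 w$)
$\left(-1806 - 593\right) + b{\left(56 \right)} = \left(-1806 - 593\right) + \left(69 + 56^{2} + 62 \cdot 56\right) = -2399 + \left(69 + 3136 + 3472\right) = -2399 + 6677 = 4278$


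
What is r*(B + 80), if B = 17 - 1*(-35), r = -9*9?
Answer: -10692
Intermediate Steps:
r = -81
B = 52 (B = 17 + 35 = 52)
r*(B + 80) = -81*(52 + 80) = -81*132 = -10692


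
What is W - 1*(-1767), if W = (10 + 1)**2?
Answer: 1888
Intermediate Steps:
W = 121 (W = 11**2 = 121)
W - 1*(-1767) = 121 - 1*(-1767) = 121 + 1767 = 1888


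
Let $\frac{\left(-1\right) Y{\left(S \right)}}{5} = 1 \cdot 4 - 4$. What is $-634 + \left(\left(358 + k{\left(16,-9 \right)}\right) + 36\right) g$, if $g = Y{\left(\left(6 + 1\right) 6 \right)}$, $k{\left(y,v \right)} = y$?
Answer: $-634$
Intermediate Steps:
$Y{\left(S \right)} = 0$ ($Y{\left(S \right)} = - 5 \left(1 \cdot 4 - 4\right) = - 5 \left(4 - 4\right) = \left(-5\right) 0 = 0$)
$g = 0$
$-634 + \left(\left(358 + k{\left(16,-9 \right)}\right) + 36\right) g = -634 + \left(\left(358 + 16\right) + 36\right) 0 = -634 + \left(374 + 36\right) 0 = -634 + 410 \cdot 0 = -634 + 0 = -634$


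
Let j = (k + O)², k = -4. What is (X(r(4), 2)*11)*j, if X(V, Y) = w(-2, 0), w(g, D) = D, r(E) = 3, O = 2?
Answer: 0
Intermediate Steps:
X(V, Y) = 0
j = 4 (j = (-4 + 2)² = (-2)² = 4)
(X(r(4), 2)*11)*j = (0*11)*4 = 0*4 = 0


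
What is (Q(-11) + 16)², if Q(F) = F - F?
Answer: 256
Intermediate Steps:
Q(F) = 0
(Q(-11) + 16)² = (0 + 16)² = 16² = 256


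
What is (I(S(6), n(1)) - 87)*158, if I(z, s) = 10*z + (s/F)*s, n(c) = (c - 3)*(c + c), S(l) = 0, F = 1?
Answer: -11218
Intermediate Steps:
n(c) = 2*c*(-3 + c) (n(c) = (-3 + c)*(2*c) = 2*c*(-3 + c))
I(z, s) = s² + 10*z (I(z, s) = 10*z + (s/1)*s = 10*z + (s*1)*s = 10*z + s*s = 10*z + s² = s² + 10*z)
(I(S(6), n(1)) - 87)*158 = (((2*1*(-3 + 1))² + 10*0) - 87)*158 = (((2*1*(-2))² + 0) - 87)*158 = (((-4)² + 0) - 87)*158 = ((16 + 0) - 87)*158 = (16 - 87)*158 = -71*158 = -11218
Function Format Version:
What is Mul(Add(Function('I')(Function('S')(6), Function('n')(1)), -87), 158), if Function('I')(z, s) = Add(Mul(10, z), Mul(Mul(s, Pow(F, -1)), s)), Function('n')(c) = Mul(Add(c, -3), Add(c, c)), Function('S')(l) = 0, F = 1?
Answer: -11218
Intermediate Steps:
Function('n')(c) = Mul(2, c, Add(-3, c)) (Function('n')(c) = Mul(Add(-3, c), Mul(2, c)) = Mul(2, c, Add(-3, c)))
Function('I')(z, s) = Add(Pow(s, 2), Mul(10, z)) (Function('I')(z, s) = Add(Mul(10, z), Mul(Mul(s, Pow(1, -1)), s)) = Add(Mul(10, z), Mul(Mul(s, 1), s)) = Add(Mul(10, z), Mul(s, s)) = Add(Mul(10, z), Pow(s, 2)) = Add(Pow(s, 2), Mul(10, z)))
Mul(Add(Function('I')(Function('S')(6), Function('n')(1)), -87), 158) = Mul(Add(Add(Pow(Mul(2, 1, Add(-3, 1)), 2), Mul(10, 0)), -87), 158) = Mul(Add(Add(Pow(Mul(2, 1, -2), 2), 0), -87), 158) = Mul(Add(Add(Pow(-4, 2), 0), -87), 158) = Mul(Add(Add(16, 0), -87), 158) = Mul(Add(16, -87), 158) = Mul(-71, 158) = -11218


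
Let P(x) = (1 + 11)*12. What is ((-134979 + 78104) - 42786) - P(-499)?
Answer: -99805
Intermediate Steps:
P(x) = 144 (P(x) = 12*12 = 144)
((-134979 + 78104) - 42786) - P(-499) = ((-134979 + 78104) - 42786) - 1*144 = (-56875 - 42786) - 144 = -99661 - 144 = -99805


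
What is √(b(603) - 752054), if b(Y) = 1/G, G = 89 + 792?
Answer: I*√583714983813/881 ≈ 867.21*I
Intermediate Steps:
G = 881
b(Y) = 1/881
√(b(603) - 752054) = √(1/881 - 752054) = √(-662559573/881) = I*√583714983813/881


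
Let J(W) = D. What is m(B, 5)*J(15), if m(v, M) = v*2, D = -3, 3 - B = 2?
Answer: -6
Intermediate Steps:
B = 1 (B = 3 - 1*2 = 3 - 2 = 1)
J(W) = -3
m(v, M) = 2*v
m(B, 5)*J(15) = (2*1)*(-3) = 2*(-3) = -6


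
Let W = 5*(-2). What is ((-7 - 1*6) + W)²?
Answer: 529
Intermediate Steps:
W = -10
((-7 - 1*6) + W)² = ((-7 - 1*6) - 10)² = ((-7 - 6) - 10)² = (-13 - 10)² = (-23)² = 529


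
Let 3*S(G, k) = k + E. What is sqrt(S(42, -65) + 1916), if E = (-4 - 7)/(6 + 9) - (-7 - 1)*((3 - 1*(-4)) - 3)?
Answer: sqrt(428570)/15 ≈ 43.643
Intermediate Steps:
E = 469/15 (E = -11/15 - (-8)*((3 + 4) - 3) = -11*1/15 - (-8)*(7 - 3) = -11/15 - (-8)*4 = -11/15 - 1*(-32) = -11/15 + 32 = 469/15 ≈ 31.267)
S(G, k) = 469/45 + k/3 (S(G, k) = (k + 469/15)/3 = (469/15 + k)/3 = 469/45 + k/3)
sqrt(S(42, -65) + 1916) = sqrt((469/45 + (1/3)*(-65)) + 1916) = sqrt((469/45 - 65/3) + 1916) = sqrt(-506/45 + 1916) = sqrt(85714/45) = sqrt(428570)/15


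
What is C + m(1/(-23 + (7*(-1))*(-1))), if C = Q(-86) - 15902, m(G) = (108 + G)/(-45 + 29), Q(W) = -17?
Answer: -4076991/256 ≈ -15926.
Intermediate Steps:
m(G) = -27/4 - G/16 (m(G) = (108 + G)/(-16) = (108 + G)*(-1/16) = -27/4 - G/16)
C = -15919 (C = -17 - 15902 = -15919)
C + m(1/(-23 + (7*(-1))*(-1))) = -15919 + (-27/4 - 1/(16*(-23 + (7*(-1))*(-1)))) = -15919 + (-27/4 - 1/(16*(-23 - 7*(-1)))) = -15919 + (-27/4 - 1/(16*(-23 + 7))) = -15919 + (-27/4 - 1/16/(-16)) = -15919 + (-27/4 - 1/16*(-1/16)) = -15919 + (-27/4 + 1/256) = -15919 - 1727/256 = -4076991/256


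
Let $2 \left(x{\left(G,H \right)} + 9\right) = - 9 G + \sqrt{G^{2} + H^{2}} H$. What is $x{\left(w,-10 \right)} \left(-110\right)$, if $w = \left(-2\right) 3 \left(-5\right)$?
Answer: $15840 + 5500 \sqrt{10} \approx 33233.0$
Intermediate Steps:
$w = 30$ ($w = \left(-6\right) \left(-5\right) = 30$)
$x{\left(G,H \right)} = -9 - \frac{9 G}{2} + \frac{H \sqrt{G^{2} + H^{2}}}{2}$ ($x{\left(G,H \right)} = -9 + \frac{- 9 G + \sqrt{G^{2} + H^{2}} H}{2} = -9 + \frac{- 9 G + H \sqrt{G^{2} + H^{2}}}{2} = -9 - \left(\frac{9 G}{2} - \frac{H \sqrt{G^{2} + H^{2}}}{2}\right) = -9 - \frac{9 G}{2} + \frac{H \sqrt{G^{2} + H^{2}}}{2}$)
$x{\left(w,-10 \right)} \left(-110\right) = \left(-9 - 135 + \frac{1}{2} \left(-10\right) \sqrt{30^{2} + \left(-10\right)^{2}}\right) \left(-110\right) = \left(-9 - 135 + \frac{1}{2} \left(-10\right) \sqrt{900 + 100}\right) \left(-110\right) = \left(-9 - 135 + \frac{1}{2} \left(-10\right) \sqrt{1000}\right) \left(-110\right) = \left(-9 - 135 + \frac{1}{2} \left(-10\right) 10 \sqrt{10}\right) \left(-110\right) = \left(-9 - 135 - 50 \sqrt{10}\right) \left(-110\right) = \left(-144 - 50 \sqrt{10}\right) \left(-110\right) = 15840 + 5500 \sqrt{10}$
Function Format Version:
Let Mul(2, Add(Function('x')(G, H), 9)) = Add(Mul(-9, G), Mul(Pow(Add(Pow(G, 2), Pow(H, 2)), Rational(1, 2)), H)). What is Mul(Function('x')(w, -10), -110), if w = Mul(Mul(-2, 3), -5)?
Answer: Add(15840, Mul(5500, Pow(10, Rational(1, 2)))) ≈ 33233.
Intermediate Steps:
w = 30 (w = Mul(-6, -5) = 30)
Function('x')(G, H) = Add(-9, Mul(Rational(-9, 2), G), Mul(Rational(1, 2), H, Pow(Add(Pow(G, 2), Pow(H, 2)), Rational(1, 2)))) (Function('x')(G, H) = Add(-9, Mul(Rational(1, 2), Add(Mul(-9, G), Mul(Pow(Add(Pow(G, 2), Pow(H, 2)), Rational(1, 2)), H)))) = Add(-9, Mul(Rational(1, 2), Add(Mul(-9, G), Mul(H, Pow(Add(Pow(G, 2), Pow(H, 2)), Rational(1, 2)))))) = Add(-9, Add(Mul(Rational(-9, 2), G), Mul(Rational(1, 2), H, Pow(Add(Pow(G, 2), Pow(H, 2)), Rational(1, 2))))) = Add(-9, Mul(Rational(-9, 2), G), Mul(Rational(1, 2), H, Pow(Add(Pow(G, 2), Pow(H, 2)), Rational(1, 2)))))
Mul(Function('x')(w, -10), -110) = Mul(Add(-9, Mul(Rational(-9, 2), 30), Mul(Rational(1, 2), -10, Pow(Add(Pow(30, 2), Pow(-10, 2)), Rational(1, 2)))), -110) = Mul(Add(-9, -135, Mul(Rational(1, 2), -10, Pow(Add(900, 100), Rational(1, 2)))), -110) = Mul(Add(-9, -135, Mul(Rational(1, 2), -10, Pow(1000, Rational(1, 2)))), -110) = Mul(Add(-9, -135, Mul(Rational(1, 2), -10, Mul(10, Pow(10, Rational(1, 2))))), -110) = Mul(Add(-9, -135, Mul(-50, Pow(10, Rational(1, 2)))), -110) = Mul(Add(-144, Mul(-50, Pow(10, Rational(1, 2)))), -110) = Add(15840, Mul(5500, Pow(10, Rational(1, 2))))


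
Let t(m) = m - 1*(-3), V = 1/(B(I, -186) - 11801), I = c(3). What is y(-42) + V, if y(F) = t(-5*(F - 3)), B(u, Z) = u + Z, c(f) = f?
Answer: 2732351/11984 ≈ 228.00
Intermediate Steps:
I = 3
B(u, Z) = Z + u
V = -1/11984 (V = 1/((-186 + 3) - 11801) = 1/(-183 - 11801) = 1/(-11984) = -1/11984 ≈ -8.3445e-5)
t(m) = 3 + m (t(m) = m + 3 = 3 + m)
y(F) = 18 - 5*F (y(F) = 3 - 5*(F - 3) = 3 - 5*(-3 + F) = 3 + (15 - 5*F) = 18 - 5*F)
y(-42) + V = (18 - 5*(-42)) - 1/11984 = (18 + 210) - 1/11984 = 228 - 1/11984 = 2732351/11984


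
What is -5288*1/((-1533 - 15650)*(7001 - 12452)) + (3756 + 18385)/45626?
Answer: 296226450695/610505426094 ≈ 0.48522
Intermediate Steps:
-5288*1/((-1533 - 15650)*(7001 - 12452)) + (3756 + 18385)/45626 = -5288/((-5451*(-17183))) + 22141*(1/45626) = -5288/93664533 + 3163/6518 = 296226450695/610505426094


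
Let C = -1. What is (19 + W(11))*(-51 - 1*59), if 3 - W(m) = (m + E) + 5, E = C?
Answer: -770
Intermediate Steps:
E = -1
W(m) = -1 - m (W(m) = 3 - ((m - 1) + 5) = 3 - ((-1 + m) + 5) = 3 - (4 + m) = 3 + (-4 - m) = -1 - m)
(19 + W(11))*(-51 - 1*59) = (19 + (-1 - 1*11))*(-51 - 1*59) = (19 + (-1 - 11))*(-51 - 59) = (19 - 12)*(-110) = 7*(-110) = -770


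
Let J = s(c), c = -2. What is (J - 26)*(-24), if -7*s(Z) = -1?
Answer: 4344/7 ≈ 620.57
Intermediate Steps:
s(Z) = 1/7 (s(Z) = -1/7*(-1) = 1/7)
J = 1/7 ≈ 0.14286
(J - 26)*(-24) = (1/7 - 26)*(-24) = -181/7*(-24) = 4344/7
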